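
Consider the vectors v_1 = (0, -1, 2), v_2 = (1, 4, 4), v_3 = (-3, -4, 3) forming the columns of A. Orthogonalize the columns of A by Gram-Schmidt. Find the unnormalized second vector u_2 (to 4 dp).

u_2 = (1.0000, 4.8000, 2.4000)

v_1 = (0, -1, 2); ‖v_1‖ = 2.2361, so q_1 = (0.0000, -0.4472, 0.8944).
q_1·v_2 = 0.0000·1 + (-0.4472)·4 + 0.8944·4 = 1.7889.
u_2 = v_2 − 1.7889·q_1 = (1.0000, 4.8000, 2.4000).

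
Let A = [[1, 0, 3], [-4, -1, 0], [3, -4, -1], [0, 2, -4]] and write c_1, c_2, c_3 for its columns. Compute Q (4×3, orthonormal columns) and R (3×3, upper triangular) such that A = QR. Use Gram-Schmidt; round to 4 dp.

Q = [[0.1961, 0.0715, 0.6116], [-0.7845, -0.5181, -0.0960], [0.5883, -0.7146, -0.3319], [0.0000, 0.4645, -0.7117]], R = [[5.0990, -1.5689, 0.0000], [0.0000, 4.3056, -0.9290], [0.0000, 0.0000, 5.0137]]

q_1 = c_1/‖c_1‖ = (1, -4, 3, 0)/5.0990 = (0.1961, -0.7845, 0.5883, 0.0000).
r_{12} = q_1·c_2 = -1.5689.
u_2 = c_2 + 1.5689·q_1 = (0.3077, -2.2308, -3.0769, 2.0000).
‖u_2‖ = 4.3056, so q_2 = (0.0715, -0.5181, -0.7146, 0.4645).
r_{13} = q_1·c_3 = 0.0000; r_{23} = q_2·c_3 = -0.9290.
u_3 = c_3 + 0.0000·q_1 + 0.9290·q_2 = (3.0664, -0.4813, -1.6639, -3.5685).
‖u_3‖ = 5.0137, so q_3 = (0.6116, -0.0960, -0.3319, -0.7117).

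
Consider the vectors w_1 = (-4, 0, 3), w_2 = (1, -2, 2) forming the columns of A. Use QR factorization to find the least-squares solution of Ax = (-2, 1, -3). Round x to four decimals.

w_1 = (-4, 0, 3); ‖w_1‖ = 5.0000, so q_1 = (-0.8000, 0.0000, 0.6000).
q_1·w_2 = (-0.8000)·1 + 0.0000·(-2) + 0.6000·2 = 0.4000.
u_2 = w_2 − 0.4000·q_1 = (1.3200, -2.0000, 1.7600).
‖u_2‖ = 2.9732, so q_2 = (0.4440, -0.6727, 0.5920).
Qᵀb = (-0.2000, -3.3365).
Back-substitute: x_2 = -3.3365/2.9732 = -1.1222.
x_1 = (-0.2000 − 0.4000·(-1.1222))/5.0000 = 0.0498.

x = (0.0498, -1.1222)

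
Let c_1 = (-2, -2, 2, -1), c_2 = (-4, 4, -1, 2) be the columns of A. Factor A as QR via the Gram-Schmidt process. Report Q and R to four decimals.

e_1 = c_1/‖c_1‖ = (-2, -2, 2, -1)/3.6056 = (-0.5547, -0.5547, 0.5547, -0.2774).
r_{12} = e_1·c_2 = -1.1094.
u_2 = c_2 + 1.1094·e_1 = (-4.6154, 3.3846, -0.3846, 1.6923).
‖u_2‖ = 5.9807, so e_2 = (-0.7717, 0.5659, -0.0643, 0.2830).

Q = [[-0.5547, -0.7717], [-0.5547, 0.5659], [0.5547, -0.0643], [-0.2774, 0.2830]], R = [[3.6056, -1.1094], [0.0000, 5.9807]]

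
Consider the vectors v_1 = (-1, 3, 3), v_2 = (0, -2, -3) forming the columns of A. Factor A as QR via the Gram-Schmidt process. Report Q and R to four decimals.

v_1 = (-1, 3, 3); ‖v_1‖ = 4.3589, so e_1 = (-0.2294, 0.6882, 0.6882).
e_1·v_2 = (-0.2294)·0 + 0.6882·(-2) + 0.6882·(-3) = -3.4412.
u_2 = v_2 + 3.4412·e_1 = (-0.7895, 0.3684, -0.6316).
‖u_2‖ = 1.0761, so e_2 = (-0.7337, 0.3424, -0.5869).

Q = [[-0.2294, -0.7337], [0.6882, 0.3424], [0.6882, -0.5869]], R = [[4.3589, -3.4412], [0.0000, 1.0761]]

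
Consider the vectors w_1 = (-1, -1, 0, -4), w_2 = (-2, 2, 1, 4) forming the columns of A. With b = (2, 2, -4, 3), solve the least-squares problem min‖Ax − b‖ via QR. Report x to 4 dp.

w_1 = (-1, -1, 0, -4); ‖w_1‖ = 4.2426, so q_1 = (-0.2357, -0.2357, 0.0000, -0.9428).
q_1·w_2 = (-0.2357)·(-2) + (-0.2357)·2 + 0.0000·1 + (-0.9428)·4 = -3.7712.
u_2 = w_2 + 3.7712·q_1 = (-2.8889, 1.1111, 1.0000, 0.4444).
‖u_2‖ = 3.2830, so q_2 = (-0.8800, 0.3384, 0.3046, 0.1354).
Qᵀb = (-3.7712, -1.8953).
Back-substitute: x_2 = -1.8953/3.2830 = -0.5773.
x_1 = (-3.7712 + 3.7712·(-0.5773))/4.2426 = -1.4021.

x = (-1.4021, -0.5773)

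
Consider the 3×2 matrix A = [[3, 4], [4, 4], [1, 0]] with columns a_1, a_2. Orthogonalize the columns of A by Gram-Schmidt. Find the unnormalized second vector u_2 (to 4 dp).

a_1 = (3, 4, 1); ‖a_1‖ = 5.0990, so e_1 = (0.5883, 0.7845, 0.1961).
e_1·a_2 = 0.5883·4 + 0.7845·4 + 0.1961·0 = 5.4913.
u_2 = a_2 − 5.4913·e_1 = (0.7692, -0.3077, -1.0769).

u_2 = (0.7692, -0.3077, -1.0769)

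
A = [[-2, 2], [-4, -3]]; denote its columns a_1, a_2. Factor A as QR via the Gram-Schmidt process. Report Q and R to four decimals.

Q = [[-0.4472, 0.8944], [-0.8944, -0.4472]], R = [[4.4721, 1.7889], [0.0000, 3.1305]]

a_1 = (-2, -4); ‖a_1‖ = 4.4721, so e_1 = (-0.4472, -0.8944).
e_1·a_2 = (-0.4472)·2 + (-0.8944)·(-3) = 1.7889.
u_2 = a_2 − 1.7889·e_1 = (2.8000, -1.4000).
‖u_2‖ = 3.1305, so e_2 = (0.8944, -0.4472).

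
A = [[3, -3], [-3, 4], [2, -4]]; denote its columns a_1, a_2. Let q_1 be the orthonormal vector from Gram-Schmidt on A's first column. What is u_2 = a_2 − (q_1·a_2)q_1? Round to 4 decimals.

a_1 = (3, -3, 2); ‖a_1‖ = 4.6904, so q_1 = (0.6396, -0.6396, 0.4264).
q_1·a_2 = 0.6396·(-3) + (-0.6396)·4 + 0.4264·(-4) = -6.1828.
u_2 = a_2 + 6.1828·q_1 = (0.9545, 0.0455, -1.3636).

u_2 = (0.9545, 0.0455, -1.3636)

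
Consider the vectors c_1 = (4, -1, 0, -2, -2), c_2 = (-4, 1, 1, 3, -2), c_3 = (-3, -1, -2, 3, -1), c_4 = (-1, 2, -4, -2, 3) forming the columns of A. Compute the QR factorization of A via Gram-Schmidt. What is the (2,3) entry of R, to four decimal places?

c_1 = (4, -1, 0, -2, -2); ‖c_1‖ = 5.0000, so q_1 = (0.8000, -0.2000, 0.0000, -0.4000, -0.4000).
q_1·c_2 = 0.8000·(-4) + (-0.2000)·1 + 0.0000·1 + (-0.4000)·3 + (-0.4000)·(-2) = -3.8000.
u_2 = c_2 + 3.8000·q_1 = (-0.9600, 0.2400, 1.0000, 1.4800, -3.5200).
‖u_2‖ = 4.0694, so q_2 = (-0.2359, 0.0590, 0.2457, 0.3637, -0.8650).
r_{23} = q_2·c_3 = 2.1133.

r_{23} = 2.1133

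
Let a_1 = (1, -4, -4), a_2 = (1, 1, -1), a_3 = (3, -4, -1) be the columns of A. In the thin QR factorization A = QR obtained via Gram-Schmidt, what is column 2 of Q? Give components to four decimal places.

q_2 = (0.5627, 0.6506, -0.5100)

a_1 = (1, -4, -4); ‖a_1‖ = 5.7446, so q_1 = (0.1741, -0.6963, -0.6963).
q_1·a_2 = 0.1741·1 + (-0.6963)·1 + (-0.6963)·(-1) = 0.1741.
u_2 = a_2 − 0.1741·q_1 = (0.9697, 1.1212, -0.8788).
‖u_2‖ = 1.7233, so q_2 = (0.5627, 0.6506, -0.5100).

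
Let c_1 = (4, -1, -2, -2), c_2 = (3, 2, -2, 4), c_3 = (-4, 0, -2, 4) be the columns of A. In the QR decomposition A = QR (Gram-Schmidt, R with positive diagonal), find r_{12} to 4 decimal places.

c_1 = (4, -1, -2, -2); ‖c_1‖ = 5.0000, so q_1 = (0.8000, -0.2000, -0.4000, -0.4000).
r_{12} = q_1·c_2 = 1.2000.

r_{12} = 1.2000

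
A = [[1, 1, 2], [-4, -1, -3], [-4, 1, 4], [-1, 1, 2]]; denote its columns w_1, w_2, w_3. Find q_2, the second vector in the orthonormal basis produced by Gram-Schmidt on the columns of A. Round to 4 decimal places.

q_1 = w_1/‖w_1‖ = (1, -4, -4, -1)/5.8310 = (0.1715, -0.6860, -0.6860, -0.1715).
r_{12} = q_1·w_2 = 0.0000.
u_2 = w_2 + 0.0000·q_1 = (1.0000, -1.0000, 1.0000, 1.0000).
‖u_2‖ = 2.0000, so q_2 = (0.5000, -0.5000, 0.5000, 0.5000).

q_2 = (0.5000, -0.5000, 0.5000, 0.5000)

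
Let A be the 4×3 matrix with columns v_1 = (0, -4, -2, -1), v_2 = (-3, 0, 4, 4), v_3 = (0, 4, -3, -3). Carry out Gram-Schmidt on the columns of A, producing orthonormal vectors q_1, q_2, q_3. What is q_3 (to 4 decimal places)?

v_1 = (0, -4, -2, -1); ‖v_1‖ = 4.5826, so q_1 = (0.0000, -0.8729, -0.4364, -0.2182).
q_1·v_2 = 0.0000·(-3) + (-0.8729)·0 + (-0.4364)·4 + (-0.2182)·4 = -2.6186.
u_2 = v_2 + 2.6186·q_1 = (-3.0000, -2.2857, 2.8571, 3.4286).
‖u_2‖ = 5.8432, so q_2 = (-0.5134, -0.3912, 0.4890, 0.5868).
q_1·v_3 = 0.0000·0 + (-0.8729)·4 + (-0.4364)·(-3) + (-0.2182)·(-3) = -1.5275; q_2·v_3 = (-0.5134)·0 + (-0.3912)·4 + 0.4890·(-3) + 0.5868·(-3) = -4.7919.
u_3 = v_3 + 1.5275·q_1 + 4.7919·q_2 = (-2.4603, 0.7922, -1.3236, -0.5216).
‖u_3‖ = 2.9503, so q_3 = (-0.8339, 0.2685, -0.4486, -0.1768).

q_3 = (-0.8339, 0.2685, -0.4486, -0.1768)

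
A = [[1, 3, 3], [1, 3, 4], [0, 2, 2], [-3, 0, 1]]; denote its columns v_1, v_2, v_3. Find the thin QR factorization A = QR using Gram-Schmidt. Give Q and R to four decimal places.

Q = [[0.3015, 0.5672, -0.4112], [0.3015, 0.5672, 0.7492], [0.0000, 0.4622, -0.5069], [-0.9045, 0.3781, 0.1127]], R = [[3.3166, 1.8091, 1.2060], [0.0000, 4.3275, 5.2728], [0.0000, 0.0000, 0.8618]]

v_1 = (1, 1, 0, -3); ‖v_1‖ = 3.3166, so e_1 = (0.3015, 0.3015, 0.0000, -0.9045).
e_1·v_2 = 0.3015·3 + 0.3015·3 + 0.0000·2 + (-0.9045)·0 = 1.8091.
u_2 = v_2 − 1.8091·e_1 = (2.4545, 2.4545, 2.0000, 1.6364).
‖u_2‖ = 4.3275, so e_2 = (0.5672, 0.5672, 0.4622, 0.3781).
e_1·v_3 = 0.3015·3 + 0.3015·4 + 0.0000·2 + (-0.9045)·1 = 1.2060; e_2·v_3 = 0.5672·3 + 0.5672·4 + 0.4622·2 + 0.3781·1 = 5.2728.
u_3 = v_3 − 1.2060·e_1 − 5.2728·e_2 = (-0.3544, 0.6456, -0.4369, 0.0971).
‖u_3‖ = 0.8618, so e_3 = (-0.4112, 0.7492, -0.5069, 0.1127).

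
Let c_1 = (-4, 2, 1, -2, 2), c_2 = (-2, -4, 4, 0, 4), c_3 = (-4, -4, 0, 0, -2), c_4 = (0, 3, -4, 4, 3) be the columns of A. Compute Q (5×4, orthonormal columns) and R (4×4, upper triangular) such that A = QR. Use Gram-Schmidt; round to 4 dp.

e_1 = c_1/‖c_1‖ = (-4, 2, 1, -2, 2)/5.3852 = (-0.7428, 0.3714, 0.1857, -0.3714, 0.3714).
r_{12} = e_1·c_2 = 2.2283.
u_2 = c_2 − 2.2283·e_1 = (-0.3448, -4.8276, 3.5862, 0.8276, 3.1724).
‖u_2‖ = 6.8582, so e_2 = (-0.0503, -0.7039, 0.5229, 0.1207, 0.4626).
r_{13} = e_1·c_3 = 0.7428; r_{23} = e_2·c_3 = 2.0916.
u_3 = c_3 − 0.7428·e_1 − 2.0916·e_2 = (-3.3431, -2.8035, -1.2317, 0.0235, -3.2434).
‖u_3‖ = 5.5743, so e_3 = (-0.5997, -0.5029, -0.2210, 0.0042, -0.5818).
r_{14} = e_1·c_4 = 0.0000; r_{24} = e_2·c_4 = -2.3330; r_{34} = e_3·c_4 = -2.3537.
u_4 = c_4 + 0.0000·e_1 + 2.3330·e_2 + 2.3537·e_3 = (-1.5289, 0.1740, -3.3001, 4.2914, 2.7097).
‖u_4‖ = 6.2464, so e_4 = (-0.2448, 0.0279, -0.5283, 0.6870, 0.4338).

Q = [[-0.7428, -0.0503, -0.5997, -0.2448], [0.3714, -0.7039, -0.5029, 0.0279], [0.1857, 0.5229, -0.2210, -0.5283], [-0.3714, 0.1207, 0.0042, 0.6870], [0.3714, 0.4626, -0.5818, 0.4338]], R = [[5.3852, 2.2283, 0.7428, 0.0000], [0.0000, 6.8582, 2.0916, -2.3330], [0.0000, 0.0000, 5.5743, -2.3537], [0.0000, 0.0000, 0.0000, 6.2464]]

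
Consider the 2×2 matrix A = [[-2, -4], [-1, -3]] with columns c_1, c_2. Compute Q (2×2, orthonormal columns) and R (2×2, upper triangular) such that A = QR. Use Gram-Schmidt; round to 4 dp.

c_1 = (-2, -1); ‖c_1‖ = 2.2361, so q_1 = (-0.8944, -0.4472).
q_1·c_2 = (-0.8944)·(-4) + (-0.4472)·(-3) = 4.9193.
u_2 = c_2 − 4.9193·q_1 = (0.4000, -0.8000).
‖u_2‖ = 0.8944, so q_2 = (0.4472, -0.8944).

Q = [[-0.8944, 0.4472], [-0.4472, -0.8944]], R = [[2.2361, 4.9193], [0.0000, 0.8944]]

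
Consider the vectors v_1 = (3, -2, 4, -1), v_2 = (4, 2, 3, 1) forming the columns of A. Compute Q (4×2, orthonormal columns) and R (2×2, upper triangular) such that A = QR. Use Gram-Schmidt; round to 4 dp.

Q = [[0.5477, 0.4954], [-0.3651, 0.7707], [0.7303, 0.1101], [-0.1826, 0.3853]], R = [[5.4772, 3.4689], [0.0000, 4.2387]]

v_1 = (3, -2, 4, -1); ‖v_1‖ = 5.4772, so e_1 = (0.5477, -0.3651, 0.7303, -0.1826).
e_1·v_2 = 0.5477·4 + (-0.3651)·2 + 0.7303·3 + (-0.1826)·1 = 3.4689.
u_2 = v_2 − 3.4689·e_1 = (2.1000, 3.2667, 0.4667, 1.6333).
‖u_2‖ = 4.2387, so e_2 = (0.4954, 0.7707, 0.1101, 0.3853).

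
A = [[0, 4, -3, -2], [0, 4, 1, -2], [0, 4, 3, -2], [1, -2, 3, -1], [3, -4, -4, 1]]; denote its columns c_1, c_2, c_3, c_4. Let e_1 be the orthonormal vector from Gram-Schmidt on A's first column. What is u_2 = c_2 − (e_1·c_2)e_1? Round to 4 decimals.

c_1 = (0, 0, 0, 1, 3); ‖c_1‖ = 3.1623, so e_1 = (0.0000, 0.0000, 0.0000, 0.3162, 0.9487).
e_1·c_2 = 0.0000·4 + 0.0000·4 + 0.0000·4 + 0.3162·(-2) + 0.9487·(-4) = -4.4272.
u_2 = c_2 + 4.4272·e_1 = (4.0000, 4.0000, 4.0000, -0.6000, 0.2000).

u_2 = (4.0000, 4.0000, 4.0000, -0.6000, 0.2000)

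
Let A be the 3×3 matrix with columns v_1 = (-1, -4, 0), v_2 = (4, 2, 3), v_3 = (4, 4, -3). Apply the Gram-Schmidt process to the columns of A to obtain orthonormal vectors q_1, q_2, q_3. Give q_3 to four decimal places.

v_1 = (-1, -4, 0); ‖v_1‖ = 4.1231, so q_1 = (-0.2425, -0.9701, 0.0000).
q_1·v_2 = (-0.2425)·4 + (-0.9701)·2 + 0.0000·3 = -2.9104.
u_2 = v_2 + 2.9104·q_1 = (3.2941, -0.8235, 3.0000).
‖u_2‖ = 4.5309, so q_2 = (0.7270, -0.1818, 0.6621).
q_1·v_3 = (-0.2425)·4 + (-0.9701)·4 + 0.0000·(-3) = -4.8507; q_2·v_3 = 0.7270·4 + (-0.1818)·4 + 0.6621·(-3) = 0.1947.
u_3 = v_3 + 4.8507·q_1 − 0.1947·q_2 = (2.6819, -0.6705, -3.1289).
‖u_3‖ = 4.1752, so q_3 = (0.6423, -0.1606, -0.7494).

q_3 = (0.6423, -0.1606, -0.7494)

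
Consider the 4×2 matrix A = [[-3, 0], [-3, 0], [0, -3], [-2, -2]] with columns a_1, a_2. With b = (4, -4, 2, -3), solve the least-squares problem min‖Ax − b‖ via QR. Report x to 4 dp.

x = (0.2889, -0.0889)

a_1 = (-3, -3, 0, -2); ‖a_1‖ = 4.6904, so e_1 = (-0.6396, -0.6396, 0.0000, -0.4264).
e_1·a_2 = (-0.6396)·0 + (-0.6396)·0 + 0.0000·(-3) + (-0.4264)·(-2) = 0.8528.
u_2 = a_2 − 0.8528·e_1 = (0.5455, 0.5455, -3.0000, -1.6364).
‖u_2‖ = 3.5032, so e_2 = (0.1557, 0.1557, -0.8563, -0.4671).
Qᵀb = (1.2792, -0.3114).
Back-substitute: x_2 = -0.3114/3.5032 = -0.0889.
x_1 = (1.2792 − 0.8528·(-0.0889))/4.6904 = 0.2889.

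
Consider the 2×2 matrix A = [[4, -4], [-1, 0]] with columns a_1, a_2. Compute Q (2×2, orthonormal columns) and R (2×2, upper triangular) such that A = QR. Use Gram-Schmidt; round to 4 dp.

Q = [[0.9701, -0.2425], [-0.2425, -0.9701]], R = [[4.1231, -3.8806], [0.0000, 0.9701]]

a_1 = (4, -1); ‖a_1‖ = 4.1231, so q_1 = (0.9701, -0.2425).
q_1·a_2 = 0.9701·(-4) + (-0.2425)·0 = -3.8806.
u_2 = a_2 + 3.8806·q_1 = (-0.2353, -0.9412).
‖u_2‖ = 0.9701, so q_2 = (-0.2425, -0.9701).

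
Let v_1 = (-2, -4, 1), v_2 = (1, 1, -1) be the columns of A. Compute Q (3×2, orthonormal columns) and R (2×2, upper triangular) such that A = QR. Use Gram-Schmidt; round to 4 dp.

q_1 = v_1/‖v_1‖ = (-2, -4, 1)/4.5826 = (-0.4364, -0.8729, 0.2182).
r_{12} = q_1·v_2 = -1.5275.
u_2 = v_2 + 1.5275·q_1 = (0.3333, -0.3333, -0.6667).
‖u_2‖ = 0.8165, so q_2 = (0.4082, -0.4082, -0.8165).

Q = [[-0.4364, 0.4082], [-0.8729, -0.4082], [0.2182, -0.8165]], R = [[4.5826, -1.5275], [0.0000, 0.8165]]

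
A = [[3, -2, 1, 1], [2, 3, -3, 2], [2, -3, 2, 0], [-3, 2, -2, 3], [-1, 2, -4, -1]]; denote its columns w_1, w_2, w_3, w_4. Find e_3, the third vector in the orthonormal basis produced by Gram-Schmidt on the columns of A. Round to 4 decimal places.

e_3 = (-0.2850, 0.1349, -0.3473, -0.1356, -0.8727)

e_1 = w_1/‖w_1‖ = (3, 2, 2, -3, -1)/5.1962 = (0.5774, 0.3849, 0.3849, -0.5774, -0.1925).
r_{12} = e_1·w_2 = -2.6943.
u_2 = w_2 + 2.6943·e_1 = (-0.4444, 4.0370, -1.9630, 0.4444, 1.4815).
‖u_2‖ = 4.7687, so e_2 = (-0.0932, 0.8466, -0.4116, 0.0932, 0.3107).
r_{13} = e_1·w_3 = 2.1170; r_{23} = e_2·w_3 = -4.8852.
u_3 = w_3 − 2.1170·e_1 + 4.8852·e_2 = (-0.6775, 0.3208, -0.8257, -0.3225, -2.0749).
‖u_3‖ = 2.3776, so e_3 = (-0.2850, 0.1349, -0.3473, -0.1356, -0.8727).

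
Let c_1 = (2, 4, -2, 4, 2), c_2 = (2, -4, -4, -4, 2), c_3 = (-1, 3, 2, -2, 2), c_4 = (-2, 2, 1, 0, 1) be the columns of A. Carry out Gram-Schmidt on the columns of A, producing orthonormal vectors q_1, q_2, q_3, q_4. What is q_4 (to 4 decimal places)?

q_1 = c_1/‖c_1‖ = (2, 4, -2, 4, 2)/6.6332 = (0.3015, 0.6030, -0.3015, 0.6030, 0.3015).
r_{12} = q_1·c_2 = -2.4121.
u_2 = c_2 + 2.4121·q_1 = (2.7273, -2.5455, -4.7273, -2.5455, 2.7273).
‖u_2‖ = 7.0839, so q_2 = (0.3850, -0.3593, -0.6673, -0.3593, 0.3850).
r_{13} = q_1·c_3 = 0.3015; r_{23} = q_2·c_3 = -1.3090.
u_3 = c_3 − 0.3015·q_1 + 1.3090·q_2 = (-0.5870, 2.3478, 1.2174, -2.6522, 2.4130).
‖u_3‖ = 4.4940, so q_3 = (-0.1306, 0.5224, 0.2709, -0.5902, 0.5370).
r_{14} = q_1·c_4 = 0.6030; r_{24} = q_2·c_4 = -1.7710; r_{34} = q_3·c_4 = 2.1139.
u_4 = c_4 − 0.6030·q_1 + 1.7710·q_2 − 2.1139·q_3 = (-1.2239, -0.1044, -0.5727, 0.2476, 0.3649).
‖u_4‖ = 1.4252, so q_4 = (-0.8587, -0.0733, -0.4018, 0.1737, 0.2560).

q_4 = (-0.8587, -0.0733, -0.4018, 0.1737, 0.2560)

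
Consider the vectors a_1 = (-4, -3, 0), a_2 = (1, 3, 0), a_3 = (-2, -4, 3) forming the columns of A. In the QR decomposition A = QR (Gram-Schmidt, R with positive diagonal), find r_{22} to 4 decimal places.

e_1 = a_1/‖a_1‖ = (-4, -3, 0)/5.0000 = (-0.8000, -0.6000, 0.0000).
r_{12} = e_1·a_2 = -2.6000.
u_2 = a_2 + 2.6000·e_1 = (-1.0800, 1.4400, 0.0000).
r_{22} = ‖u_2‖ = 1.8000.

r_{22} = 1.8000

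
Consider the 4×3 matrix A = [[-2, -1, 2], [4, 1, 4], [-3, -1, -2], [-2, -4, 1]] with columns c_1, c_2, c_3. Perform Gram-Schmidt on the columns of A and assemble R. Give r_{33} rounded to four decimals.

r_{33} = 3.2572

c_1 = (-2, 4, -3, -2); ‖c_1‖ = 5.7446, so e_1 = (-0.3482, 0.6963, -0.5222, -0.3482).
e_1·c_2 = (-0.3482)·(-1) + 0.6963·1 + (-0.5222)·(-1) + (-0.3482)·(-4) = 2.9593.
u_2 = c_2 − 2.9593·e_1 = (0.0303, -1.0606, 0.5455, -2.9697).
‖u_2‖ = 3.2004, so e_2 = (0.0095, -0.3314, 0.1704, -0.9279).
e_1·c_3 = (-0.3482)·2 + 0.6963·4 + (-0.5222)·(-2) + (-0.3482)·1 = 2.7852; e_2·c_3 = 0.0095·2 + (-0.3314)·4 + 0.1704·(-2) + (-0.9279)·1 = -2.5755.
u_3 = c_3 − 2.7852·e_1 + 2.5755·e_2 = (2.9941, 1.2071, -0.1065, -0.4201).
r_{33} = ‖u_3‖ = 3.2572.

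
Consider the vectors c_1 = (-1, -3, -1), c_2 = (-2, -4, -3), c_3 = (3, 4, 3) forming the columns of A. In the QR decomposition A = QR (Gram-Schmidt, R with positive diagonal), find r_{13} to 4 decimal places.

r_{13} = -5.4272

c_1 = (-1, -3, -1); ‖c_1‖ = 3.3166, so e_1 = (-0.3015, -0.9045, -0.3015).
r_{13} = e_1·c_3 = -5.4272.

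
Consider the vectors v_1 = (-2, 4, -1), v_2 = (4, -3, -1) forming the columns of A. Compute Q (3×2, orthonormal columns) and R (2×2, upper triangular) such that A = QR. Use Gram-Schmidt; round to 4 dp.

v_1 = (-2, 4, -1); ‖v_1‖ = 4.5826, so e_1 = (-0.4364, 0.8729, -0.2182).
e_1·v_2 = (-0.4364)·4 + 0.8729·(-3) + (-0.2182)·(-1) = -4.1461.
u_2 = v_2 + 4.1461·e_1 = (2.1905, 0.6190, -1.9048).
‖u_2‖ = 2.9681, so e_2 = (0.7380, 0.2086, -0.6417).

Q = [[-0.4364, 0.7380], [0.8729, 0.2086], [-0.2182, -0.6417]], R = [[4.5826, -4.1461], [0.0000, 2.9681]]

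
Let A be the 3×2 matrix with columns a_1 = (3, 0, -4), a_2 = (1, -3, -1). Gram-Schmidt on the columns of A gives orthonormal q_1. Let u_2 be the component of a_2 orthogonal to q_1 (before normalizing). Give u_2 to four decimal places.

a_1 = (3, 0, -4); ‖a_1‖ = 5.0000, so q_1 = (0.6000, 0.0000, -0.8000).
q_1·a_2 = 0.6000·1 + 0.0000·(-3) + (-0.8000)·(-1) = 1.4000.
u_2 = a_2 − 1.4000·q_1 = (0.1600, -3.0000, 0.1200).

u_2 = (0.1600, -3.0000, 0.1200)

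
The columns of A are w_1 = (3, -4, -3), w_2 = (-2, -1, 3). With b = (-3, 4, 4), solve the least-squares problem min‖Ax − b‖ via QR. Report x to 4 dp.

x = (-1.0254, 0.1944)

w_1 = (3, -4, -3); ‖w_1‖ = 5.8310, so e_1 = (0.5145, -0.6860, -0.5145).
e_1·w_2 = 0.5145·(-2) + (-0.6860)·(-1) + (-0.5145)·3 = -1.8865.
u_2 = w_2 + 1.8865·e_1 = (-1.0294, -2.2941, 2.0294).
‖u_2‖ = 3.2313, so e_2 = (-0.3186, -0.7100, 0.6281).
Qᵀb = (-6.3454, 0.6281).
Back-substitute: x_2 = 0.6281/3.2313 = 0.1944.
x_1 = (-6.3454 + 1.8865·0.1944)/5.8310 = -1.0254.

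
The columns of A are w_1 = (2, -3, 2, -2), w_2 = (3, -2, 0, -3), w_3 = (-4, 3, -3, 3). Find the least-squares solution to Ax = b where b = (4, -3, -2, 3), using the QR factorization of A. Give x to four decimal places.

w_1 = (2, -3, 2, -2); ‖w_1‖ = 4.5826, so q_1 = (0.4364, -0.6547, 0.4364, -0.4364).
q_1·w_2 = 0.4364·3 + (-0.6547)·(-2) + 0.4364·0 + (-0.4364)·(-3) = 3.9279.
u_2 = w_2 − 3.9279·q_1 = (1.2857, 0.5714, -1.7143, -1.2857).
‖u_2‖ = 2.5635, so q_2 = (0.5016, 0.2229, -0.6687, -0.5016).
q_1·w_3 = 0.4364·(-4) + (-0.6547)·3 + 0.4364·(-3) + (-0.4364)·3 = -6.3283; q_2·w_3 = 0.5016·(-4) + 0.2229·3 + (-0.6687)·(-3) + (-0.5016)·3 = -0.8359.
u_3 = w_3 + 6.3283·q_1 + 0.8359·q_2 = (-0.8188, -0.9565, -0.7971, -0.1812).
‖u_3‖ = 1.5012, so q_3 = (-0.5455, -0.6372, -0.5310, -0.1207).
Qᵀb = (1.5275, 1.1703, 0.4296).
Back-substitute: x_3 = 0.4296/1.5012 = 0.2862.
x_2 = (1.1703 + 0.8359·0.2862)/2.5635 = 0.5498.
x_1 = (1.5275 − 3.9279·0.5498 + 6.3283·0.2862)/4.5826 = 0.2572.

x = (0.2572, 0.5498, 0.2862)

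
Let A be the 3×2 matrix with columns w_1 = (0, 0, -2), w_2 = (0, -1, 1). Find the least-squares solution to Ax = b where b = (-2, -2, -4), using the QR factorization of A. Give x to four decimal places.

q_1 = w_1/‖w_1‖ = (0, 0, -2)/2.0000 = (0.0000, 0.0000, -1.0000).
r_{12} = q_1·w_2 = -1.0000.
u_2 = w_2 + 1.0000·q_1 = (0.0000, -1.0000, 0.0000).
‖u_2‖ = 1.0000, so q_2 = (0.0000, -1.0000, 0.0000).
Qᵀb = (4.0000, 2.0000).
Back-substitute: x_2 = 2.0000/1.0000 = 2.0000.
x_1 = (4.0000 + 1.0000·2.0000)/2.0000 = 3.0000.

x = (3.0000, 2.0000)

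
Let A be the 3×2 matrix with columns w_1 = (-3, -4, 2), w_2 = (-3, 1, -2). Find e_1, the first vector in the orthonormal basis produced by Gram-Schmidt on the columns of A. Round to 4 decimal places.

e_1 = (-0.5571, -0.7428, 0.3714)

e_1 = w_1/‖w_1‖ = (-3, -4, 2)/5.3852 = (-0.5571, -0.7428, 0.3714).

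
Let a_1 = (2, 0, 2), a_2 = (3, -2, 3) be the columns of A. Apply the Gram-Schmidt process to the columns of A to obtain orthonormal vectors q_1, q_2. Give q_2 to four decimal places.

q_2 = (0.0000, -1.0000, 0.0000)

q_1 = a_1/‖a_1‖ = (2, 0, 2)/2.8284 = (0.7071, 0.0000, 0.7071).
r_{12} = q_1·a_2 = 4.2426.
u_2 = a_2 − 4.2426·q_1 = (0.0000, -2.0000, 0.0000).
‖u_2‖ = 2.0000, so q_2 = (0.0000, -1.0000, 0.0000).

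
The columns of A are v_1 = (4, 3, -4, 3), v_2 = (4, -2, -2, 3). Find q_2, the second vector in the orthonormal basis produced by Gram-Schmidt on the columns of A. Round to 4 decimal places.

v_1 = (4, 3, -4, 3); ‖v_1‖ = 7.0711, so q_1 = (0.5657, 0.4243, -0.5657, 0.4243).
q_1·v_2 = 0.5657·4 + 0.4243·(-2) + (-0.5657)·(-2) + 0.4243·3 = 3.8184.
u_2 = v_2 − 3.8184·q_1 = (1.8400, -3.6200, 0.1600, 1.3800).
‖u_2‖ = 4.2919, so q_2 = (0.4287, -0.8435, 0.0373, 0.3215).

q_2 = (0.4287, -0.8435, 0.0373, 0.3215)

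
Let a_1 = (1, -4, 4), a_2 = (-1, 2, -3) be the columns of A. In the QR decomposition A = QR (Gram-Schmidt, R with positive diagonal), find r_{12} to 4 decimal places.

e_1 = a_1/‖a_1‖ = (1, -4, 4)/5.7446 = (0.1741, -0.6963, 0.6963).
r_{12} = e_1·a_2 = -3.6556.

r_{12} = -3.6556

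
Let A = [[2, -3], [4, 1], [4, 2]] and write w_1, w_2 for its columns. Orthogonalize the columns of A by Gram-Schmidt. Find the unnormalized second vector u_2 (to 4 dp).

e_1 = w_1/‖w_1‖ = (2, 4, 4)/6.0000 = (0.3333, 0.6667, 0.6667).
r_{12} = e_1·w_2 = 1.0000.
u_2 = w_2 − 1.0000·e_1 = (-3.3333, 0.3333, 1.3333).

u_2 = (-3.3333, 0.3333, 1.3333)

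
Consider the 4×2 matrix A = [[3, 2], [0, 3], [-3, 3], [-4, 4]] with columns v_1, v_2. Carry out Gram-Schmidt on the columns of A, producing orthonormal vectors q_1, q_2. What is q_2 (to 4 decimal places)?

q_2 = (0.7026, 0.5733, 0.2529, 0.3372)

v_1 = (3, 0, -3, -4); ‖v_1‖ = 5.8310, so q_1 = (0.5145, 0.0000, -0.5145, -0.6860).
q_1·v_2 = 0.5145·2 + 0.0000·3 + (-0.5145)·3 + (-0.6860)·4 = -3.2585.
u_2 = v_2 + 3.2585·q_1 = (3.6765, 3.0000, 1.3235, 1.7647).
‖u_2‖ = 5.2328, so q_2 = (0.7026, 0.5733, 0.2529, 0.3372).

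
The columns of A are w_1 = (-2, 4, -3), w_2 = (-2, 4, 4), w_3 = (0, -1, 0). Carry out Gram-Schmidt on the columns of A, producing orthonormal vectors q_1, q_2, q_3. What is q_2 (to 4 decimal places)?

q_2 = (-0.2491, 0.4983, 0.8305)

w_1 = (-2, 4, -3); ‖w_1‖ = 5.3852, so q_1 = (-0.3714, 0.7428, -0.5571).
q_1·w_2 = (-0.3714)·(-2) + 0.7428·4 + (-0.5571)·4 = 1.4856.
u_2 = w_2 − 1.4856·q_1 = (-1.4483, 2.8966, 4.8276).
‖u_2‖ = 5.8132, so q_2 = (-0.2491, 0.4983, 0.8305).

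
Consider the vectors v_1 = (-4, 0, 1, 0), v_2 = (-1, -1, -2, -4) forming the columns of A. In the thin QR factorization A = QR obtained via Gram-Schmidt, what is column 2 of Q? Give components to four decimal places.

v_1 = (-4, 0, 1, 0); ‖v_1‖ = 4.1231, so q_1 = (-0.9701, 0.0000, 0.2425, 0.0000).
q_1·v_2 = (-0.9701)·(-1) + 0.0000·(-1) + 0.2425·(-2) + 0.0000·(-4) = 0.4851.
u_2 = v_2 − 0.4851·q_1 = (-0.5294, -1.0000, -2.1176, -4.0000).
‖u_2‖ = 4.6653, so q_2 = (-0.1135, -0.2144, -0.4539, -0.8574).

q_2 = (-0.1135, -0.2144, -0.4539, -0.8574)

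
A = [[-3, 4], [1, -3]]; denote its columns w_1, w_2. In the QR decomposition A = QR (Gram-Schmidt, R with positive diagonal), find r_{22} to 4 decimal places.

r_{22} = 1.5811

w_1 = (-3, 1); ‖w_1‖ = 3.1623, so e_1 = (-0.9487, 0.3162).
e_1·w_2 = (-0.9487)·4 + 0.3162·(-3) = -4.7434.
u_2 = w_2 + 4.7434·e_1 = (-0.5000, -1.5000).
r_{22} = ‖u_2‖ = 1.5811.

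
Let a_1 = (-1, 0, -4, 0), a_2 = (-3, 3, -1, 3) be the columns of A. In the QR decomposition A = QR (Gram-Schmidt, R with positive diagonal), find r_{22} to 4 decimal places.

a_1 = (-1, 0, -4, 0); ‖a_1‖ = 4.1231, so e_1 = (-0.2425, 0.0000, -0.9701, 0.0000).
e_1·a_2 = (-0.2425)·(-3) + 0.0000·3 + (-0.9701)·(-1) + 0.0000·3 = 1.6977.
u_2 = a_2 − 1.6977·e_1 = (-2.5882, 3.0000, 0.6471, 3.0000).
r_{22} = ‖u_2‖ = 5.0118.

r_{22} = 5.0118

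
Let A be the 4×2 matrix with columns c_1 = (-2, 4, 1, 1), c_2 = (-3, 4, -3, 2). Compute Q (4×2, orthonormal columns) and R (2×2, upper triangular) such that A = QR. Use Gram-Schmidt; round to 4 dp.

c_1 = (-2, 4, 1, 1); ‖c_1‖ = 4.6904, so e_1 = (-0.4264, 0.8528, 0.2132, 0.2132).
e_1·c_2 = (-0.4264)·(-3) + 0.8528·4 + 0.2132·(-3) + 0.2132·2 = 4.4772.
u_2 = c_2 − 4.4772·e_1 = (-1.0909, 0.1818, -3.9545, 1.0455).
‖u_2‖ = 4.2373, so e_2 = (-0.2575, 0.0429, -0.9333, 0.2467).

Q = [[-0.4264, -0.2575], [0.8528, 0.0429], [0.2132, -0.9333], [0.2132, 0.2467]], R = [[4.6904, 4.4772], [0.0000, 4.2373]]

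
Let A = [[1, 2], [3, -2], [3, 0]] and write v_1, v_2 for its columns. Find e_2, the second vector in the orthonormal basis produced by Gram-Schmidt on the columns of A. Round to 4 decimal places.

e_2 = (0.8262, -0.5115, 0.2361)

v_1 = (1, 3, 3); ‖v_1‖ = 4.3589, so e_1 = (0.2294, 0.6882, 0.6882).
e_1·v_2 = 0.2294·2 + 0.6882·(-2) + 0.6882·0 = -0.9177.
u_2 = v_2 + 0.9177·e_1 = (2.2105, -1.3684, 0.6316).
‖u_2‖ = 2.6754, so e_2 = (0.8262, -0.5115, 0.2361).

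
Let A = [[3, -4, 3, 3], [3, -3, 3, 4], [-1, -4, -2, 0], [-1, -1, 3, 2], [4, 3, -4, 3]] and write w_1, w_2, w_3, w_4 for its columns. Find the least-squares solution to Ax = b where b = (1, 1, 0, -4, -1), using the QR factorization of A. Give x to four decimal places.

q_1 = w_1/‖w_1‖ = (3, 3, -1, -1, 4)/6.0000 = (0.5000, 0.5000, -0.1667, -0.1667, 0.6667).
r_{12} = q_1·w_2 = -0.6667.
u_2 = w_2 + 0.6667·q_1 = (-3.6667, -2.6667, -4.1111, -1.1111, 3.4444).
‖u_2‖ = 7.1102, so q_2 = (-0.5157, -0.3750, -0.5782, -0.1563, 0.4844).
r_{13} = q_1·w_3 = 0.1667; r_{23} = q_2·w_3 = -3.9224.
u_3 = w_3 − 0.1667·q_1 + 3.9224·q_2 = (0.8940, 1.4456, -4.2401, 2.4148, -2.2110).
‖u_3‖ = 5.6203, so q_3 = (0.1591, 0.2572, -0.7544, 0.4297, -0.3934).
r_{14} = q_1·w_4 = 5.1667; r_{24} = q_2·w_4 = -1.9065; r_{34} = q_3·w_4 = 1.1852.
u_4 = w_4 − 5.1667·q_1 + 1.9065·q_2 − 1.1852·q_3 = (-0.7550, 0.3968, 0.6529, 2.0540, 0.9454).
‖u_4‖ = 2.5032, so q_4 = (-0.3016, 0.1585, 0.2608, 0.8205, 0.3777).
Qᵀb = (1.0000, -0.7501, -0.9090, -3.8028).
Back-substitute: x_4 = -3.8028/2.5032 = -1.5192.
x_3 = (-0.9090 − 1.1852·(-1.5192))/5.6203 = 0.1586.
x_2 = (-0.7501 + 3.9224·0.1586 + 1.9065·(-1.5192))/7.1102 = -0.4253.
x_1 = (1.0000 + 0.6667·(-0.4253) − 0.1667·0.1586 − 5.1667·(-1.5192))/6.0000 = 1.4232.

x = (1.4232, -0.4253, 0.1586, -1.5192)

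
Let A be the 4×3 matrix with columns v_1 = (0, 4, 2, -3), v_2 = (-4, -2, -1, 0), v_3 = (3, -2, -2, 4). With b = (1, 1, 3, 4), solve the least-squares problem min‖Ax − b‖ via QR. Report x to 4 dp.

e_1 = v_1/‖v_1‖ = (0, 4, 2, -3)/5.3852 = (0.0000, 0.7428, 0.3714, -0.5571).
r_{12} = e_1·v_2 = -1.8570.
u_2 = v_2 + 1.8570·e_1 = (-4.0000, -0.6207, -0.3103, -1.0345).
‖u_2‖ = 4.1895, so e_2 = (-0.9548, -0.1482, -0.0741, -0.2469).
r_{13} = e_1·v_3 = -4.4567; r_{23} = e_2·v_3 = -3.4076.
u_3 = v_3 + 4.4567·e_1 + 3.4076·e_2 = (-0.2534, 0.8055, -0.5972, 0.6758).
‖u_3‖ = 1.2355, so e_3 = (-0.2051, 0.6520, -0.4834, 0.5470).
Qᵀb = (-0.3714, -2.3129, 1.1846).
Back-substitute: x_3 = 1.1846/1.2355 = 0.9588.
x_2 = (-2.3129 + 3.4076·0.9588)/4.1895 = 0.2278.
x_1 = (-0.3714 + 1.8570·0.2278 + 4.4567·0.9588)/5.3852 = 0.8031.

x = (0.8031, 0.2278, 0.9588)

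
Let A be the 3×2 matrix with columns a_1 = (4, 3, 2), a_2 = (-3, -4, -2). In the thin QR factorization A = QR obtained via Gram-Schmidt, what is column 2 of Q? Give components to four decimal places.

q_2 = (0.6149, -0.7871, -0.0492)

a_1 = (4, 3, 2); ‖a_1‖ = 5.3852, so q_1 = (0.7428, 0.5571, 0.3714).
q_1·a_2 = 0.7428·(-3) + 0.5571·(-4) + 0.3714·(-2) = -5.1995.
u_2 = a_2 + 5.1995·q_1 = (0.8621, -1.1034, -0.0690).
‖u_2‖ = 1.4020, so q_2 = (0.6149, -0.7871, -0.0492).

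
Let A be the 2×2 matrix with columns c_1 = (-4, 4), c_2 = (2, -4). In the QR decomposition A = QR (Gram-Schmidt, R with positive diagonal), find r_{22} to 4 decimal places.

r_{22} = 1.4142

c_1 = (-4, 4); ‖c_1‖ = 5.6569, so e_1 = (-0.7071, 0.7071).
e_1·c_2 = (-0.7071)·2 + 0.7071·(-4) = -4.2426.
u_2 = c_2 + 4.2426·e_1 = (-1.0000, -1.0000).
r_{22} = ‖u_2‖ = 1.4142.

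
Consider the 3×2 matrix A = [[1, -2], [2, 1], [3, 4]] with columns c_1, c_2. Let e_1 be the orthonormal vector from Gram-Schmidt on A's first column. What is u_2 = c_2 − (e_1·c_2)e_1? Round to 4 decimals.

u_2 = (-2.8571, -0.7143, 1.4286)

c_1 = (1, 2, 3); ‖c_1‖ = 3.7417, so e_1 = (0.2673, 0.5345, 0.8018).
e_1·c_2 = 0.2673·(-2) + 0.5345·1 + 0.8018·4 = 3.2071.
u_2 = c_2 − 3.2071·e_1 = (-2.8571, -0.7143, 1.4286).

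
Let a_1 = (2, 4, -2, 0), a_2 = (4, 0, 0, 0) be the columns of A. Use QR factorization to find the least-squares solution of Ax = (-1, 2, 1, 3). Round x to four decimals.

x = (0.3000, -0.4000)

e_1 = a_1/‖a_1‖ = (2, 4, -2, 0)/4.8990 = (0.4082, 0.8165, -0.4082, 0.0000).
r_{12} = e_1·a_2 = 1.6330.
u_2 = a_2 − 1.6330·e_1 = (3.3333, -1.3333, 0.6667, 0.0000).
‖u_2‖ = 3.6515, so e_2 = (0.9129, -0.3651, 0.1826, 0.0000).
Qᵀb = (0.8165, -1.4606).
Back-substitute: x_2 = -1.4606/3.6515 = -0.4000.
x_1 = (0.8165 − 1.6330·(-0.4000))/4.8990 = 0.3000.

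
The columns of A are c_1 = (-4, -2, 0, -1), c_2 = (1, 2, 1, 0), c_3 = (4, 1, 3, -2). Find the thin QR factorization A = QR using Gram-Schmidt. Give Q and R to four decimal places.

Q = [[-0.8729, -0.3049, 0.3796], [-0.4364, 0.7206, -0.4505], [0.0000, 0.5820, 0.5214], [-0.2182, -0.2217, -0.6173]], R = [[4.5826, -1.7457, -3.4915], [0.0000, 1.7182, 1.6905], [0.0000, 0.0000, 3.8667]]

e_1 = c_1/‖c_1‖ = (-4, -2, 0, -1)/4.5826 = (-0.8729, -0.4364, 0.0000, -0.2182).
r_{12} = e_1·c_2 = -1.7457.
u_2 = c_2 + 1.7457·e_1 = (-0.5238, 1.2381, 1.0000, -0.3810).
‖u_2‖ = 1.7182, so e_2 = (-0.3049, 0.7206, 0.5820, -0.2217).
r_{13} = e_1·c_3 = -3.4915; r_{23} = e_2·c_3 = 1.6905.
u_3 = c_3 + 3.4915·e_1 − 1.6905·e_2 = (1.4677, -1.7419, 2.0161, -2.3871).
‖u_3‖ = 3.8667, so e_3 = (0.3796, -0.4505, 0.5214, -0.6173).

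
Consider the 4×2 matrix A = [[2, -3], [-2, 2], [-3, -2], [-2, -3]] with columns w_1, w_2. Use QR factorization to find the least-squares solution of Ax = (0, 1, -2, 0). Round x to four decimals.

x = (0.1697, 0.2177)

w_1 = (2, -2, -3, -2); ‖w_1‖ = 4.5826, so q_1 = (0.4364, -0.4364, -0.6547, -0.4364).
q_1·w_2 = 0.4364·(-3) + (-0.4364)·2 + (-0.6547)·(-2) + (-0.4364)·(-3) = 0.4364.
u_2 = w_2 − 0.4364·q_1 = (-3.1905, 2.1905, -1.7143, -2.8095).
‖u_2‖ = 5.0803, so q_2 = (-0.6280, 0.4312, -0.3374, -0.5530).
Qᵀb = (0.8729, 1.1060).
Back-substitute: x_2 = 1.1060/5.0803 = 0.2177.
x_1 = (0.8729 − 0.4364·0.2177)/4.5826 = 0.1697.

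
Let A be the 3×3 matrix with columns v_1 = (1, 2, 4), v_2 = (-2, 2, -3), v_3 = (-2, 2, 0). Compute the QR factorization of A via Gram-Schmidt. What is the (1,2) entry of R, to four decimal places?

r_{12} = -2.1822

v_1 = (1, 2, 4); ‖v_1‖ = 4.5826, so q_1 = (0.2182, 0.4364, 0.8729).
r_{12} = q_1·v_2 = -2.1822.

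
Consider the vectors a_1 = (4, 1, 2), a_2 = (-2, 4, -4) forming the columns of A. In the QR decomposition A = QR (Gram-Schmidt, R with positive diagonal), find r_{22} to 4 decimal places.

r_{22} = 5.3984

q_1 = a_1/‖a_1‖ = (4, 1, 2)/4.5826 = (0.8729, 0.2182, 0.4364).
r_{12} = q_1·a_2 = -2.6186.
u_2 = a_2 + 2.6186·q_1 = (0.2857, 4.5714, -2.8571).
r_{22} = ‖u_2‖ = 5.3984.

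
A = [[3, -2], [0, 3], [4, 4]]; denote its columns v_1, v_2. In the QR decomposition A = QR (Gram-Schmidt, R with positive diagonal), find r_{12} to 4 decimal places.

r_{12} = 2.0000

v_1 = (3, 0, 4); ‖v_1‖ = 5.0000, so e_1 = (0.6000, 0.0000, 0.8000).
r_{12} = e_1·v_2 = 2.0000.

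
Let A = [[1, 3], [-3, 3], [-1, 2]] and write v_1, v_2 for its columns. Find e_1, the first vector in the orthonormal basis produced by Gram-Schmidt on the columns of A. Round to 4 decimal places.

e_1 = (0.3015, -0.9045, -0.3015)

e_1 = v_1/‖v_1‖ = (1, -3, -1)/3.3166 = (0.3015, -0.9045, -0.3015).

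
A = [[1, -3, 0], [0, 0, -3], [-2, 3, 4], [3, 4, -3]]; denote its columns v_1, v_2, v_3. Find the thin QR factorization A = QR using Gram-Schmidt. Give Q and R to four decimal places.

e_1 = v_1/‖v_1‖ = (1, 0, -2, 3)/3.7417 = (0.2673, 0.0000, -0.5345, 0.8018).
r_{12} = e_1·v_2 = 0.8018.
u_2 = v_2 − 0.8018·e_1 = (-3.2143, 0.0000, 3.4286, 3.3571).
‖u_2‖ = 5.7756, so e_2 = (-0.5565, 0.0000, 0.5936, 0.5813).
r_{13} = e_1·v_3 = -4.5434; r_{23} = e_2·v_3 = 0.6307.
u_3 = v_3 + 4.5434·e_1 − 0.6307·e_2 = (1.5653, -3.0000, 1.1970, 0.2762).
‖u_3‖ = 3.5999, so e_3 = (0.4348, -0.8334, 0.3325, 0.0767).

Q = [[0.2673, -0.5565, 0.4348], [0.0000, 0.0000, -0.8334], [-0.5345, 0.5936, 0.3325], [0.8018, 0.5813, 0.0767]], R = [[3.7417, 0.8018, -4.5434], [0.0000, 5.7756, 0.6307], [0.0000, 0.0000, 3.5999]]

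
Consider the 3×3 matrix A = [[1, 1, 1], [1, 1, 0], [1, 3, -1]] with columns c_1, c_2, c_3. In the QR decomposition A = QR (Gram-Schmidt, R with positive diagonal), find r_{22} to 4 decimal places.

c_1 = (1, 1, 1); ‖c_1‖ = 1.7321, so e_1 = (0.5774, 0.5774, 0.5774).
e_1·c_2 = 0.5774·1 + 0.5774·1 + 0.5774·3 = 2.8868.
u_2 = c_2 − 2.8868·e_1 = (-0.6667, -0.6667, 1.3333).
r_{22} = ‖u_2‖ = 1.6330.

r_{22} = 1.6330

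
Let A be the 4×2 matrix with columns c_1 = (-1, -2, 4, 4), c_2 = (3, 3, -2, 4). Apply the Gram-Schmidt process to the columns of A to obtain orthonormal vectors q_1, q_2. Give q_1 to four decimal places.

q_1 = (-0.1644, -0.3288, 0.6576, 0.6576)

c_1 = (-1, -2, 4, 4); ‖c_1‖ = 6.0828, so q_1 = (-0.1644, -0.3288, 0.6576, 0.6576).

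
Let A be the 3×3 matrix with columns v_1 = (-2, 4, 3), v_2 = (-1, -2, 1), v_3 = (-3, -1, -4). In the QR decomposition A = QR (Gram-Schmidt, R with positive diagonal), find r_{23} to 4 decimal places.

q_1 = v_1/‖v_1‖ = (-2, 4, 3)/5.3852 = (-0.3714, 0.7428, 0.5571).
r_{12} = q_1·v_2 = -0.5571.
u_2 = v_2 + 0.5571·q_1 = (-1.2069, -1.5862, 1.3103).
‖u_2‖ = 2.3853, so q_2 = (-0.5060, -0.6650, 0.5493).
r_{23} = q_2·v_3 = -0.0145.

r_{23} = -0.0145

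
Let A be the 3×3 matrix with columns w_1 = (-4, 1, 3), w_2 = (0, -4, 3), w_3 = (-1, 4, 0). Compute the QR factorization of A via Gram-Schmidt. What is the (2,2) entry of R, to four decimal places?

r_{22} = 4.9029

w_1 = (-4, 1, 3); ‖w_1‖ = 5.0990, so q_1 = (-0.7845, 0.1961, 0.5883).
q_1·w_2 = (-0.7845)·0 + 0.1961·(-4) + 0.5883·3 = 0.9806.
u_2 = w_2 − 0.9806·q_1 = (0.7692, -4.1923, 2.4231).
r_{22} = ‖u_2‖ = 4.9029.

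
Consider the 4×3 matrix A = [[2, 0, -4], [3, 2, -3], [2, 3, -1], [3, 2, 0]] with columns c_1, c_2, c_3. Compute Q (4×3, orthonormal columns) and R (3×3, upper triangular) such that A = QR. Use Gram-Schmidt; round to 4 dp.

c_1 = (2, 3, 2, 3); ‖c_1‖ = 5.0990, so q_1 = (0.3922, 0.5883, 0.3922, 0.5883).
q_1·c_2 = 0.3922·0 + 0.5883·2 + 0.3922·3 + 0.5883·2 = 3.5301.
u_2 = c_2 − 3.5301·q_1 = (-1.3846, -0.0769, 1.6154, -0.0769).
‖u_2‖ = 2.1304, so q_2 = (-0.6499, -0.0361, 0.7583, -0.0361).
q_1·c_3 = 0.3922·(-4) + 0.5883·(-3) + 0.3922·(-1) + 0.5883·0 = -3.7262; q_2·c_3 = (-0.6499)·(-4) + (-0.0361)·(-3) + 0.7583·(-1) + (-0.0361)·0 = 1.9498.
u_3 = c_3 + 3.7262·q_1 − 1.9498·q_2 = (-1.2712, -0.7373, -1.0169, 2.2627).
‖u_3‖ = 2.8833, so q_3 = (-0.4409, -0.2557, -0.3527, 0.7848).

Q = [[0.3922, -0.6499, -0.4409], [0.5883, -0.0361, -0.2557], [0.3922, 0.7583, -0.3527], [0.5883, -0.0361, 0.7848]], R = [[5.0990, 3.5301, -3.7262], [0.0000, 2.1304, 1.9498], [0.0000, 0.0000, 2.8833]]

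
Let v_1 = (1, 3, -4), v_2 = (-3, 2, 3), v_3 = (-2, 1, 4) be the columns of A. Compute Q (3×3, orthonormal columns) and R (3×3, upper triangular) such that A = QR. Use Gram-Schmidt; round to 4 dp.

Q = [[0.1961, -0.6107, 0.7672], [0.5883, 0.6992, 0.4062], [-0.7845, 0.3717, 0.4964]], R = [[5.0990, -1.7650, -2.9417], [0.0000, 4.3456, 3.4075], [0.0000, 0.0000, 0.8575]]

e_1 = v_1/‖v_1‖ = (1, 3, -4)/5.0990 = (0.1961, 0.5883, -0.7845).
r_{12} = e_1·v_2 = -1.7650.
u_2 = v_2 + 1.7650·e_1 = (-2.6538, 3.0385, 1.6154).
‖u_2‖ = 4.3456, so e_2 = (-0.6107, 0.6992, 0.3717).
r_{13} = e_1·v_3 = -2.9417; r_{23} = e_2·v_3 = 3.4075.
u_3 = v_3 + 2.9417·e_1 − 3.4075·e_2 = (0.6578, 0.3483, 0.4257).
‖u_3‖ = 0.8575, so e_3 = (0.7672, 0.4062, 0.4964).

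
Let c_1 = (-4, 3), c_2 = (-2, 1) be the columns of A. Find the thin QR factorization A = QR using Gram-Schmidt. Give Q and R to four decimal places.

Q = [[-0.8000, -0.6000], [0.6000, -0.8000]], R = [[5.0000, 2.2000], [0.0000, 0.4000]]

c_1 = (-4, 3); ‖c_1‖ = 5.0000, so q_1 = (-0.8000, 0.6000).
q_1·c_2 = (-0.8000)·(-2) + 0.6000·1 = 2.2000.
u_2 = c_2 − 2.2000·q_1 = (-0.2400, -0.3200).
‖u_2‖ = 0.4000, so q_2 = (-0.6000, -0.8000).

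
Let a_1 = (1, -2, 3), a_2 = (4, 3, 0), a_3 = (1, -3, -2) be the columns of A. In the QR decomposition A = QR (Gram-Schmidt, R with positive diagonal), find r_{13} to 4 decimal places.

q_1 = a_1/‖a_1‖ = (1, -2, 3)/3.7417 = (0.2673, -0.5345, 0.8018).
r_{13} = q_1·a_3 = 0.2673.

r_{13} = 0.2673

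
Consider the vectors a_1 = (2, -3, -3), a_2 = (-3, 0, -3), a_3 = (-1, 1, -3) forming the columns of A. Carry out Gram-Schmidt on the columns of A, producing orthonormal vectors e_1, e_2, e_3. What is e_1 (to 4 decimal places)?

a_1 = (2, -3, -3); ‖a_1‖ = 4.6904, so e_1 = (0.4264, -0.6396, -0.6396).

e_1 = (0.4264, -0.6396, -0.6396)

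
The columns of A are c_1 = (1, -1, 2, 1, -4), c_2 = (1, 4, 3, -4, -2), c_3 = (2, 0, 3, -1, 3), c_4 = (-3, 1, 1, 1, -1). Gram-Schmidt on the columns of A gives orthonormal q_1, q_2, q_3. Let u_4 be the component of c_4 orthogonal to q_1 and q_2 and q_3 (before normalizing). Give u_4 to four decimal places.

u_4 = (-2.4488, 0.5978, 1.6551, 1.0613, 0.3312)

c_1 = (1, -1, 2, 1, -4); ‖c_1‖ = 4.7958, so q_1 = (0.2085, -0.2085, 0.4170, 0.2085, -0.8341).
q_1·c_2 = 0.2085·1 + (-0.2085)·4 + 0.4170·3 + 0.2085·(-4) + (-0.8341)·(-2) = 1.4596.
u_2 = c_2 − 1.4596·q_1 = (0.6957, 4.3043, 2.3913, -4.3043, -0.7826).
‖u_2‖ = 6.6234, so q_2 = (0.1050, 0.6499, 0.3610, -0.6499, -0.1182).
q_1·c_3 = 0.2085·2 + (-0.2085)·0 + 0.4170·3 + 0.2085·(-1) + (-0.8341)·3 = -1.0426; q_2·c_3 = 0.1050·2 + 0.6499·0 + 0.3610·3 + (-0.6499)·(-1) + (-0.1182)·3 = 1.5886.
u_3 = c_3 + 1.0426·q_1 − 1.5886·q_2 = (2.0505, -1.2498, 2.8612, 0.2498, 2.3181).
‖u_3‖ = 4.4034, so q_3 = (0.4657, -0.2838, 0.6498, 0.0567, 0.5264).
q_1·c_4 = 0.2085·(-3) + (-0.2085)·1 + 0.4170·1 + 0.2085·1 + (-0.8341)·(-1) = 0.6255; q_2·c_4 = 0.1050·(-3) + 0.6499·1 + 0.3610·1 + (-0.6499)·1 + (-0.1182)·(-1) = 0.1641; q_3·c_4 = 0.4657·(-3) + (-0.2838)·1 + 0.6498·1 + 0.0567·1 + 0.5264·(-1) = -1.5008.
u_4 = c_4 − 0.6255·q_1 − 0.1641·q_2 + 1.5008·q_3 = (-2.4488, 0.5978, 1.6551, 1.0613, 0.3312).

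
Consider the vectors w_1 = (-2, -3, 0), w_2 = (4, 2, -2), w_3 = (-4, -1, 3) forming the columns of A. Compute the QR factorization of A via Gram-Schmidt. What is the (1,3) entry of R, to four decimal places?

r_{13} = 3.0509

e_1 = w_1/‖w_1‖ = (-2, -3, 0)/3.6056 = (-0.5547, -0.8321, 0.0000).
r_{13} = e_1·w_3 = 3.0509.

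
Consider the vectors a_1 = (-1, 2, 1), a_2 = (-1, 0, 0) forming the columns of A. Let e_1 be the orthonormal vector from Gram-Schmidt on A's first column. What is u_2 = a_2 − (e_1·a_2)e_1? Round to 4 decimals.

a_1 = (-1, 2, 1); ‖a_1‖ = 2.4495, so e_1 = (-0.4082, 0.8165, 0.4082).
e_1·a_2 = (-0.4082)·(-1) + 0.8165·0 + 0.4082·0 = 0.4082.
u_2 = a_2 − 0.4082·e_1 = (-0.8333, -0.3333, -0.1667).

u_2 = (-0.8333, -0.3333, -0.1667)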